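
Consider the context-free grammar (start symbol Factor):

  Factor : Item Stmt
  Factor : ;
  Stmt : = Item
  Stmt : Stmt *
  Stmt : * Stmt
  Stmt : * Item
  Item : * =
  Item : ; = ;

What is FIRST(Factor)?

{ *, ; }

From Factor : Item Stmt: add FIRST(Item) = { *, ; }.
Factor : ; contributes {;}.
Union: FIRST(Factor) = { *, ; }.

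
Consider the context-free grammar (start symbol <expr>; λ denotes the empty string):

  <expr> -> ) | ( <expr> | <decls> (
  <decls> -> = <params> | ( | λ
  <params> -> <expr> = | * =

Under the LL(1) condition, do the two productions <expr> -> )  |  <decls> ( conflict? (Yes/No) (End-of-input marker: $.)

No

FIRST()) = { ) } and FIRST(<decls> () = { (, = }.
The FIRST sets are disjoint and neither alternative is nullable — no conflict.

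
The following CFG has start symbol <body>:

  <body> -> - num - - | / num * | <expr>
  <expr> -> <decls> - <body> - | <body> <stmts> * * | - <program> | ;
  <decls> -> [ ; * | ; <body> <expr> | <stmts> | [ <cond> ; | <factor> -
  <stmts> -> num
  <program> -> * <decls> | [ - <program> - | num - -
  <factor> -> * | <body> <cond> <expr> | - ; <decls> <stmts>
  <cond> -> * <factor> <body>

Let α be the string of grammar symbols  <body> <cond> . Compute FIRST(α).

Add FIRST(<body>) = { *, -, /, ;, [, num }; <body> is not nullable, stop.

{ *, -, /, ;, [, num }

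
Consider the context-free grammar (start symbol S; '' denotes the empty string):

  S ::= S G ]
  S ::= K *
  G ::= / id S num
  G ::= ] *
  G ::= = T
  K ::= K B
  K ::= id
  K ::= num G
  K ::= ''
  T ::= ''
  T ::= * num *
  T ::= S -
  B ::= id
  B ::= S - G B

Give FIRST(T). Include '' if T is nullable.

{ *, id, num, '' }

T ::= '' contributes ''.
T ::= * num * contributes {*}.
From T ::= S -: add FIRST(S) = { *, id, num }.
Union: FIRST(T) = { *, id, num, '' }.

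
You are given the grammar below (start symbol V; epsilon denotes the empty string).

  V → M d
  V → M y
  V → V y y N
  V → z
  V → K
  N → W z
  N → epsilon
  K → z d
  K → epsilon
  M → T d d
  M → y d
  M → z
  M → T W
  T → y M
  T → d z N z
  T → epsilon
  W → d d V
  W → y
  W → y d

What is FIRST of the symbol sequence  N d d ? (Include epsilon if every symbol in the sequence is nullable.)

{ d, y }

Add FIRST(N)\{epsilon} = { d, y }; N is nullable, continue.
d is a terminal; add {d} and stop.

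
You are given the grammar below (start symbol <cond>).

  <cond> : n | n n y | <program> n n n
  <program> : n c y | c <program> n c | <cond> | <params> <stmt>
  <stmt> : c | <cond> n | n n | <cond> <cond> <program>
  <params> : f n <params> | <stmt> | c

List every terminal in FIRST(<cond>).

<cond> : n contributes {n}.
<cond> : n n y contributes {n}.
From <cond> : <program> n n n: add FIRST(<program>) = { c, f, n }.
Union: FIRST(<cond>) = { c, f, n }.

{ c, f, n }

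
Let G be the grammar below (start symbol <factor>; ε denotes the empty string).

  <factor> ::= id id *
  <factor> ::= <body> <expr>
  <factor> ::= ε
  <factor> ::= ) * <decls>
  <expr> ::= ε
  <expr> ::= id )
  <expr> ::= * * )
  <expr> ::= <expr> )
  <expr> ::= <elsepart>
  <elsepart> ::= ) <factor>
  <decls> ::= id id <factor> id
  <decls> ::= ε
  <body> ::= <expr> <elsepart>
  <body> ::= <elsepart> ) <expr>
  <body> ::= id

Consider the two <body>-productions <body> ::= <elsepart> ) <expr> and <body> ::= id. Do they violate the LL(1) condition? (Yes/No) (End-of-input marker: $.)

No

FIRST(<elsepart> ) <expr>) = { ) } and FIRST(id) = { id }.
The FIRST sets are disjoint and neither alternative is nullable — no conflict.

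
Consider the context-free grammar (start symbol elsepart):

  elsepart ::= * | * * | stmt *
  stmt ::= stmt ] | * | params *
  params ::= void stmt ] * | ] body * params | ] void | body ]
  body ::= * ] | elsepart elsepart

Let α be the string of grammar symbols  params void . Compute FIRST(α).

Add FIRST(params) = { *, ], void }; params is not nullable, stop.

{ *, ], void }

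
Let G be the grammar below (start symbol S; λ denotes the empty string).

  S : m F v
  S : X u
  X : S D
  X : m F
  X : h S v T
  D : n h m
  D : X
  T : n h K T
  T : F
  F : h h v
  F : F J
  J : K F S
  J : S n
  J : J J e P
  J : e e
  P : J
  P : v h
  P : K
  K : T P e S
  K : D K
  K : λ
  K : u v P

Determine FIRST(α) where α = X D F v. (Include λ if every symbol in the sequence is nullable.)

{ h, m }

Add FIRST(X) = { h, m }; X is not nullable, stop.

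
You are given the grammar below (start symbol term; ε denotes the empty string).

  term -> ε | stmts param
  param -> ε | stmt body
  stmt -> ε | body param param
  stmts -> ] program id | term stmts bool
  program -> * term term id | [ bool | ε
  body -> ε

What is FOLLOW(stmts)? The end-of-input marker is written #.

In term -> stmts param: add FIRST(param)\{ε} = {  }.
  Since param is nullable, also add FOLLOW(term) = { #, ], id }.
In stmts -> term stmts bool: add FIRST(bool) = { bool }.
Union: FOLLOW(stmts) = { #, ], bool, id }.

{ #, ], bool, id }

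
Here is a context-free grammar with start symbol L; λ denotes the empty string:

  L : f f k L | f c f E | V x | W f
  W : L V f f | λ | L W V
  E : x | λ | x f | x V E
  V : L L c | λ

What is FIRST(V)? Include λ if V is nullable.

From V : L L c: add FIRST(L) = { f, x }.
V : λ contributes λ.
Union: FIRST(V) = { f, x, λ }.

{ f, x, λ }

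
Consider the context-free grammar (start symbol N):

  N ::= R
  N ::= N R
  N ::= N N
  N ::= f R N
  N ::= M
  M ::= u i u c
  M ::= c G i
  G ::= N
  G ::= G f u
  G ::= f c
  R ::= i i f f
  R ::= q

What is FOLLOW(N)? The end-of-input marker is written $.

N is the start symbol, so $ ∈ FOLLOW(N).
In N ::= N R: add FIRST(R) = { i, q }.
In N ::= N N: add FIRST(N) = { c, f, i, q, u }.
In N ::= N N: N is at the end, add FOLLOW(N) = { $, c, f, i, q, u }.
In N ::= f R N: N is at the end, add FOLLOW(N) = { $, c, f, i, q, u }.
In G ::= N: N is at the end, add FOLLOW(G) = { f, i }.
Union: FOLLOW(N) = { $, c, f, i, q, u }.

{ $, c, f, i, q, u }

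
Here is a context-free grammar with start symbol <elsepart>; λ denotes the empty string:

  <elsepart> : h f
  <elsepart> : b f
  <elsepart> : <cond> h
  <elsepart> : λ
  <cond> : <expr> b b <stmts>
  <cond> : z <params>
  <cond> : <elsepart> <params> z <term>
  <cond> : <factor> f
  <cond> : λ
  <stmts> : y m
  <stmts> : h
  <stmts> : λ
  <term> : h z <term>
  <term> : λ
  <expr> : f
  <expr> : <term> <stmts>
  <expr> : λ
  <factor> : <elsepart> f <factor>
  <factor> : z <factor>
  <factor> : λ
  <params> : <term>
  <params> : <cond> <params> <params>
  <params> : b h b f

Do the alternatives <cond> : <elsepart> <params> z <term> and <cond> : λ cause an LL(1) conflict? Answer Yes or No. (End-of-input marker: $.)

FIRST(<elsepart> <params> z <term>) = { b, f, h, y, z } and FIRST(λ) = { λ }.
The second alternative is nullable and FOLLOW(<cond>) = { b, f, h, y, z } shares b with FIRST of the first — conflict.

Yes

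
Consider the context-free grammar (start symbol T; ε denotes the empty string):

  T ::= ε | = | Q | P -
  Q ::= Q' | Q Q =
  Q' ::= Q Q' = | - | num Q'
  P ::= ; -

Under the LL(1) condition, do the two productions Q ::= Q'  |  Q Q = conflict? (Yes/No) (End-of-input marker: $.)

Yes

FIRST(Q') = { -, num } and FIRST(Q Q =) = { -, num }.
Both contain -, so the two alternatives are not disjoint — LL(1) conflict.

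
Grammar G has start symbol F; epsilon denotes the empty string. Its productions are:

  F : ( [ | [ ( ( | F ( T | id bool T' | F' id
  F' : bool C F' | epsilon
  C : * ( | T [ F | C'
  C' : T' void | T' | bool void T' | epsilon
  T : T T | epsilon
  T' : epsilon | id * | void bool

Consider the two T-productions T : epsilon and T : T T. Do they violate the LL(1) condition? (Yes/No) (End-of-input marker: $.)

FIRST(epsilon) = { epsilon } and FIRST(T T) = { epsilon }.
Both alternatives are nullable, violating the LL(1) condition.

Yes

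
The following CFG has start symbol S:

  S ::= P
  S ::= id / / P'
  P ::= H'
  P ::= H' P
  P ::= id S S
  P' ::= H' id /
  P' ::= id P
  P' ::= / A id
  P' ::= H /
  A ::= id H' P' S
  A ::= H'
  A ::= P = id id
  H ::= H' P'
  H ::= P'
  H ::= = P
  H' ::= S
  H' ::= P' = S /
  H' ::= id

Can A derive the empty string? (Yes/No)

No nonterminal in this grammar is nullable.
No production of A has an RHS whose symbols are all nullable, so A is not nullable.

No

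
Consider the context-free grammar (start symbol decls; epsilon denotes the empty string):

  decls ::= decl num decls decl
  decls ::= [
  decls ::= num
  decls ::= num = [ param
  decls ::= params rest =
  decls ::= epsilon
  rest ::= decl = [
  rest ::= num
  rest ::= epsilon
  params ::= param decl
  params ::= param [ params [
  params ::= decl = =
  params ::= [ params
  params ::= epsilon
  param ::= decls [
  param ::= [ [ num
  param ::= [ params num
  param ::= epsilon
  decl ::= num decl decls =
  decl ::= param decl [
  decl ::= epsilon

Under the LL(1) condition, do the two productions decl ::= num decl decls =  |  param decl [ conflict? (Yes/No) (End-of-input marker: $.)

Yes

FIRST(num decl decls =) = { num } and FIRST(param decl [) = { =, [, num }.
Both contain num, so the two alternatives are not disjoint — LL(1) conflict.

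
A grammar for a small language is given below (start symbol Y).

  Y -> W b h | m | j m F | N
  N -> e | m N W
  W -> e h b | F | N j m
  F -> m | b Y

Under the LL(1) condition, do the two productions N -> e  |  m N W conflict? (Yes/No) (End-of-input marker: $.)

No

FIRST(e) = { e } and FIRST(m N W) = { m }.
The FIRST sets are disjoint and neither alternative is nullable — no conflict.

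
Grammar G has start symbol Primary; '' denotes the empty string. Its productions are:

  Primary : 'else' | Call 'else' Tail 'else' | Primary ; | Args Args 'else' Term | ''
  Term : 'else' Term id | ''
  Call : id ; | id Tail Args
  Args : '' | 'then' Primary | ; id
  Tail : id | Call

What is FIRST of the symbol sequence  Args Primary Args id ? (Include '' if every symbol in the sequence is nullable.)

{ 'else', 'then', ;, id }

Add FIRST(Args)\{''} = { 'then', ; }; Args is nullable, continue.
Add FIRST(Primary)\{''} = { 'else', 'then', ;, id }; Primary is nullable, continue.
Add FIRST(Args)\{''} = { 'then', ; }; Args is nullable, continue.
id is a terminal; add {id} and stop.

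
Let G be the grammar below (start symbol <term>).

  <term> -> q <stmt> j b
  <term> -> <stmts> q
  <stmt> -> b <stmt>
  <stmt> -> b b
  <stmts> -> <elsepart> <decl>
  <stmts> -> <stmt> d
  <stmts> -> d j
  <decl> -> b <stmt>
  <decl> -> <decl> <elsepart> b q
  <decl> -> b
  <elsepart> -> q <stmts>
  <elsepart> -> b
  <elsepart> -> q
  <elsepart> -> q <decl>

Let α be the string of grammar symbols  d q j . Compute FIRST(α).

d is a terminal; add {d} and stop.

{ d }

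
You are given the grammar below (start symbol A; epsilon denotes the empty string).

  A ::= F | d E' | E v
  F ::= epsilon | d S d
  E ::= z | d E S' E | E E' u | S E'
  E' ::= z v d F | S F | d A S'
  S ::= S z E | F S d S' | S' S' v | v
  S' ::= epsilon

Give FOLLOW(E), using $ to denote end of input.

In A ::= E v: add FIRST(v) = { v }.
In E ::= d E S' E: add FIRST(S' E) = { d, v, z }.
In E ::= d E S' E: E is at the end, add FOLLOW(E) = { $, d, u, v, z }.
In E ::= E E' u: add FIRST(E' u) = { d, v, z }.
In S ::= S z E: E is at the end, add FOLLOW(S) = { $, d, u, v, z }.
Union: FOLLOW(E) = { $, d, u, v, z }.

{ $, d, u, v, z }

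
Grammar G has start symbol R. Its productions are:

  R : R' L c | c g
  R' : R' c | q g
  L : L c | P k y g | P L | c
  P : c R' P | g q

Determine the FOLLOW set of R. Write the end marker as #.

R is the start symbol, so # ∈ FOLLOW(R).
Union: FOLLOW(R) = { # }.

{ # }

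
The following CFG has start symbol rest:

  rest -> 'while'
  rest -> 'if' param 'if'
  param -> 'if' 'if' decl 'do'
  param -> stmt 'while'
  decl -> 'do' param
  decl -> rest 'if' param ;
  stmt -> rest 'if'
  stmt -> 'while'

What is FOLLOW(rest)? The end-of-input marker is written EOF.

{ EOF, 'if' }

rest is the start symbol, so EOF ∈ FOLLOW(rest).
In decl -> rest 'if' param ;: add FIRST('if' param ;) = { 'if' }.
In stmt -> rest 'if': add FIRST('if') = { 'if' }.
Union: FOLLOW(rest) = { EOF, 'if' }.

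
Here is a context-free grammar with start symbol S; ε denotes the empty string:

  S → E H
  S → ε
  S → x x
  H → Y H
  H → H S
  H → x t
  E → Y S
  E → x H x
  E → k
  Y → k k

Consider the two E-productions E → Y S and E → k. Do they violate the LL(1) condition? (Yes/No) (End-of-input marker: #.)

FIRST(Y S) = { k } and FIRST(k) = { k }.
Both contain k, so the two alternatives are not disjoint — LL(1) conflict.

Yes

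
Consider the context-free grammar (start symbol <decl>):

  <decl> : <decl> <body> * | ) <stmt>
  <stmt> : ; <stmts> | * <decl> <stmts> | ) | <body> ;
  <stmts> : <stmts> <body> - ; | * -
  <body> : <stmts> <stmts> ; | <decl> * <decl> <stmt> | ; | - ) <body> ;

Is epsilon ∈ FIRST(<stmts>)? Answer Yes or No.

No nonterminal in this grammar is nullable.
No production of <stmts> has an RHS whose symbols are all nullable, so <stmts> is not nullable.

No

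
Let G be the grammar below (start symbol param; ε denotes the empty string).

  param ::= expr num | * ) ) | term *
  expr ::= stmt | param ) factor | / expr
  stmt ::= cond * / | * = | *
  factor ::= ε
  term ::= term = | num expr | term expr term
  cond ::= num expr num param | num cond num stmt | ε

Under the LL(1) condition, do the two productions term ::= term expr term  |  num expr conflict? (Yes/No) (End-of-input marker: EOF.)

FIRST(term expr term) = { num } and FIRST(num expr) = { num }.
Both contain num, so the two alternatives are not disjoint — LL(1) conflict.

Yes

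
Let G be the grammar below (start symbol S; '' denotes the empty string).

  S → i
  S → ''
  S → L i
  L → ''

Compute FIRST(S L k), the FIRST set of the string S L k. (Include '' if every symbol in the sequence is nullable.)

{ i, k }

Add FIRST(S)\{''} = { i }; S is nullable, continue.
Add FIRST(L)\{''} = {  }; L is nullable, continue.
k is a terminal; add {k} and stop.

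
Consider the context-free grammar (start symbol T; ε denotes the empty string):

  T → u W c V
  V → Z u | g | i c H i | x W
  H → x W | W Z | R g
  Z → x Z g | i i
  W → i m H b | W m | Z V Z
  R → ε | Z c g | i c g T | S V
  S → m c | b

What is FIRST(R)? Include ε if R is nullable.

R → ε contributes ε.
From R → Z c g: add FIRST(Z) = { i, x }.
R → i c g T contributes {i}.
From R → S V: add FIRST(S) = { b, m }.
Union: FIRST(R) = { b, i, m, x, ε }.

{ b, i, m, x, ε }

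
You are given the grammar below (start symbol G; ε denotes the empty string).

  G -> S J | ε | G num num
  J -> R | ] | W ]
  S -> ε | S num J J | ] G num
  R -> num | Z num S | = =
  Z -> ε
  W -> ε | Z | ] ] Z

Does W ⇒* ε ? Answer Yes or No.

W has an ε-production, so W ⇒ ε.

Yes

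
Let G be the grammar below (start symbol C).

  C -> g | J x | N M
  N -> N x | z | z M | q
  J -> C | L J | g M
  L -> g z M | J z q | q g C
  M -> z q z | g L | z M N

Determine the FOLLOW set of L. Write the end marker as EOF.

{ EOF, g, q, x, z }

In J -> L J: add FIRST(J) = { g, q, z }.
In M -> g L: L is at the end, add FOLLOW(M) = { EOF, g, q, x, z }.
Union: FOLLOW(L) = { EOF, g, q, x, z }.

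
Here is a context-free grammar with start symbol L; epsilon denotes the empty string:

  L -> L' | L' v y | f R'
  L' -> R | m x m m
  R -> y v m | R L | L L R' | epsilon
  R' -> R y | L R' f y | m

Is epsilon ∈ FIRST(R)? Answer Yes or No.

Yes

R has an epsilon-production, so R ⇒ epsilon.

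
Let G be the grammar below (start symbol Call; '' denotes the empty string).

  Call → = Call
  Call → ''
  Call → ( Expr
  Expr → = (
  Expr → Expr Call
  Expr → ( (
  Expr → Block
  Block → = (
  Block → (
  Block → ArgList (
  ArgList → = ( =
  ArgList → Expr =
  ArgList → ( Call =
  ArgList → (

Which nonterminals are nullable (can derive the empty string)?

{ Call }

Directly nullable (have an ''-production): Call.
No other nonterminal has a production whose RHS symbols are all nullable.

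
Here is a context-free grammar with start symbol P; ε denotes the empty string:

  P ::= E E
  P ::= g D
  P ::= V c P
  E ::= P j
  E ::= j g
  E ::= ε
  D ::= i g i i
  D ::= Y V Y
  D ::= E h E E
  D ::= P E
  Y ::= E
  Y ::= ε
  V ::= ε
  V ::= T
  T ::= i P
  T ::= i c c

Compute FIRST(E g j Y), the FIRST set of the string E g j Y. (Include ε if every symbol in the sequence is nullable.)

{ c, g, i, j }

Add FIRST(E)\{ε} = { c, g, i, j }; E is nullable, continue.
g is a terminal; add {g} and stop.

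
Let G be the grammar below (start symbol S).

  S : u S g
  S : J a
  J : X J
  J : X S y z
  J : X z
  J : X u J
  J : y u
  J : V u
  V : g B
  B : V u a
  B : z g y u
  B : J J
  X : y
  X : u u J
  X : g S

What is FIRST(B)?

{ g, u, y, z }

From B : V u a: add FIRST(V) = { g }.
B : z g y u contributes {z}.
From B : J J: add FIRST(J) = { g, u, y }.
Union: FIRST(B) = { g, u, y, z }.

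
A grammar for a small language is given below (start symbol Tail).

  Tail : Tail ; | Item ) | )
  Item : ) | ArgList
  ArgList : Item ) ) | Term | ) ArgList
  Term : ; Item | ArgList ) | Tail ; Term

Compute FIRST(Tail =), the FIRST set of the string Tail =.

Add FIRST(Tail) = { ), ; }; Tail is not nullable, stop.

{ ), ; }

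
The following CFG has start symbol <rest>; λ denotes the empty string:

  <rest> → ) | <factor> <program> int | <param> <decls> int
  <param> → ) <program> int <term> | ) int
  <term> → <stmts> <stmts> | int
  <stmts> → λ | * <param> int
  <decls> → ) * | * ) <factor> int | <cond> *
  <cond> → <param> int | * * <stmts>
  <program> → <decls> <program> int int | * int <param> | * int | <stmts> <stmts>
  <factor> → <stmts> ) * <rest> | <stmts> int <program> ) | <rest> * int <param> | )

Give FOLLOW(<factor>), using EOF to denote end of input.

{ ), *, int }

In <rest> → <factor> <program> int: add FIRST(<program> int) = { ), *, int }.
In <decls> → * ) <factor> int: add FIRST(int) = { int }.
Union: FOLLOW(<factor>) = { ), *, int }.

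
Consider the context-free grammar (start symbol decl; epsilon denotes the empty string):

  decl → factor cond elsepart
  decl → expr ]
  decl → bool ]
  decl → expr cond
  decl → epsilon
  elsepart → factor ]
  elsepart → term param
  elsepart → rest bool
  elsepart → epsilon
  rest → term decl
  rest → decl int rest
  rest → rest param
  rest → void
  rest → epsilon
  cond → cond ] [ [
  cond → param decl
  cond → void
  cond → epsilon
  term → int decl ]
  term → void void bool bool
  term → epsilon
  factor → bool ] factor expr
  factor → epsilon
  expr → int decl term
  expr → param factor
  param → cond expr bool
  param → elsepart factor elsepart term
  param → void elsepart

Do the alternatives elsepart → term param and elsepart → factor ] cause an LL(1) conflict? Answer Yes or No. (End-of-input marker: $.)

FIRST(term param) = { ], bool, int, void, epsilon } and FIRST(factor ]) = { ], bool }.
Both contain ], so the two alternatives are not disjoint — LL(1) conflict.

Yes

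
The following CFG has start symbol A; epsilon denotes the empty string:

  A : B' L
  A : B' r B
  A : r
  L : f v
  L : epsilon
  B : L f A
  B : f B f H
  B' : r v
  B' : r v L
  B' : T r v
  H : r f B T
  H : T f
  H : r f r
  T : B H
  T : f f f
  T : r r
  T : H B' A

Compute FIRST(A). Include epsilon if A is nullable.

From A : B' L: add FIRST(B') = { f, r }.
From A : B' r B: add FIRST(B') = { f, r }.
A : r contributes {r}.
Union: FIRST(A) = { f, r }.

{ f, r }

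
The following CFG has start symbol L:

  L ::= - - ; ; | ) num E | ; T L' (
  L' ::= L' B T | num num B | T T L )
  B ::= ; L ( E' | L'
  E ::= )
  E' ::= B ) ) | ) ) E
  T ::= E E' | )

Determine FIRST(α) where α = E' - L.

Add FIRST(E') = { ), ;, num }; E' is not nullable, stop.

{ ), ;, num }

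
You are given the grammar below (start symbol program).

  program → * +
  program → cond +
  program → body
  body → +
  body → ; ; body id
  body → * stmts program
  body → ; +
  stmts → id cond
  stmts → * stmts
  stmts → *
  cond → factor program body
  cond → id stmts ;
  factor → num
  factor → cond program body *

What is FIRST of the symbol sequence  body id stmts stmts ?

{ *, +, ; }

Add FIRST(body) = { *, +, ; }; body is not nullable, stop.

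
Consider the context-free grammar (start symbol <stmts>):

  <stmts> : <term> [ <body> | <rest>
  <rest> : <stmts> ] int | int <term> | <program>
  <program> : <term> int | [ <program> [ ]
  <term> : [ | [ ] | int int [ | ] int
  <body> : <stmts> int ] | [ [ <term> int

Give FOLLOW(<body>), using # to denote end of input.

In <stmts> : <term> [ <body>: <body> is at the end, add FOLLOW(<stmts>) = { #, ], int }.
Union: FOLLOW(<body>) = { #, ], int }.

{ #, ], int }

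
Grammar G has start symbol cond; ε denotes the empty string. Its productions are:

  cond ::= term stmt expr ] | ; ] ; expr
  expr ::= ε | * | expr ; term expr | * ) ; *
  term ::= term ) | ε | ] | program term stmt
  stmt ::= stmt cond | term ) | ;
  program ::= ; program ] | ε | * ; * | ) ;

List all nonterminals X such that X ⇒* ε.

{ expr, program, term }

Directly nullable (have an ε-production): expr, term, program.
No other nonterminal has a production whose RHS symbols are all nullable.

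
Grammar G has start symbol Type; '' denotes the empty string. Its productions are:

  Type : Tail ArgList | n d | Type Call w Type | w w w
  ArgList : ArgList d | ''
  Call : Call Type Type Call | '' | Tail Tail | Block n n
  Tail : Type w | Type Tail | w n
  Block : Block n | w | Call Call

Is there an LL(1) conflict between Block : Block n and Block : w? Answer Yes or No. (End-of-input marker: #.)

FIRST(Block n) = { n, w } and FIRST(w) = { w }.
Both contain w, so the two alternatives are not disjoint — LL(1) conflict.

Yes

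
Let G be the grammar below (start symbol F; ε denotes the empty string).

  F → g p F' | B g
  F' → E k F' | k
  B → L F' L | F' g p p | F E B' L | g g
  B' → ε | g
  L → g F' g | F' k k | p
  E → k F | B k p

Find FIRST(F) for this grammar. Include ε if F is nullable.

F → g p F' contributes {g}.
From F → B g: add FIRST(B) = { g, k, p }.
Union: FIRST(F) = { g, k, p }.

{ g, k, p }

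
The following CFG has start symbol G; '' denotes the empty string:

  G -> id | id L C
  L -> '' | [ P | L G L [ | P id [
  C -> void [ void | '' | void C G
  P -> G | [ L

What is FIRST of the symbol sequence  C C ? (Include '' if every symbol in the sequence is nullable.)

{ void, '' }

Add FIRST(C)\{''} = { void }; C is nullable, continue.
Add FIRST(C)\{''} = { void }; C is nullable, continue.
Every symbol is nullable, so include ''.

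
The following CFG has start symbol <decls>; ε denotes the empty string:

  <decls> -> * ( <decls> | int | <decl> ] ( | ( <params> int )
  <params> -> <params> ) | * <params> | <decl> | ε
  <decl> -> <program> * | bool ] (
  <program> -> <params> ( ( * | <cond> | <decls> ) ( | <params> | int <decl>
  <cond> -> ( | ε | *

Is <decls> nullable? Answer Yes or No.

Nullable nonterminals: <cond>, <params>, <program>.
No production of <decls> has an RHS whose symbols are all nullable, so <decls> is not nullable.

No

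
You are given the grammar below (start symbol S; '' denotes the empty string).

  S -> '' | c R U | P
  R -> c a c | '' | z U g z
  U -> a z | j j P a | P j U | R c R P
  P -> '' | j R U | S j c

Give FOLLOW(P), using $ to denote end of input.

In S -> P: P is at the end, add FOLLOW(S) = { $, j }.
In U -> j j P a: add FIRST(a) = { a }.
In U -> P j U: add FIRST(j U) = { j }.
In U -> R c R P: P is at the end, add FOLLOW(U) = { $, a, g, j }.
Union: FOLLOW(P) = { $, a, g, j }.

{ $, a, g, j }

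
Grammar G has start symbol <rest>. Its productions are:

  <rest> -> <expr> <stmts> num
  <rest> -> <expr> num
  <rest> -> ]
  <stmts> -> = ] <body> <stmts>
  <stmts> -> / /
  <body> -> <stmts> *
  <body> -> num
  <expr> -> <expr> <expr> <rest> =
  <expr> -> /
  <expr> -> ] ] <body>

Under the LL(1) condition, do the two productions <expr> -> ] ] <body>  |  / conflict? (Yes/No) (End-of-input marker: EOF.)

No

FIRST(] ] <body>) = { ] } and FIRST(/) = { / }.
The FIRST sets are disjoint and neither alternative is nullable — no conflict.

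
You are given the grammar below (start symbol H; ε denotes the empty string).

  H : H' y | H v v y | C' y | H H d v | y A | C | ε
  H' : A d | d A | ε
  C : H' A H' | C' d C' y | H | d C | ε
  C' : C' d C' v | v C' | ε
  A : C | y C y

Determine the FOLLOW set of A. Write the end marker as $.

{ $, d, v, y }

In H : y A: A is at the end, add FOLLOW(H) = { $, d, v, y }.
In H' : A d: add FIRST(d) = { d }.
In H' : d A: A is at the end, add FOLLOW(H') = { $, d, v, y }.
In C : H' A H': add FIRST(H')\{ε} = { d, v, y }.
  Since H' is nullable, also add FOLLOW(C) = { $, d, v, y }.
Union: FOLLOW(A) = { $, d, v, y }.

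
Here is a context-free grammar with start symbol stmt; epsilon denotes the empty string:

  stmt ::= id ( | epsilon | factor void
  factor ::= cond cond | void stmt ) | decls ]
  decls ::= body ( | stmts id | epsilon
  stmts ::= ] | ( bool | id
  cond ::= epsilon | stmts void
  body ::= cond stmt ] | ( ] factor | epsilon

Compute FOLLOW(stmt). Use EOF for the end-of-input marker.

{ EOF, ), ] }

stmt is the start symbol, so EOF ∈ FOLLOW(stmt).
In factor ::= void stmt ): add FIRST()) = { ) }.
In body ::= cond stmt ]: add FIRST(]) = { ] }.
Union: FOLLOW(stmt) = { EOF, ), ] }.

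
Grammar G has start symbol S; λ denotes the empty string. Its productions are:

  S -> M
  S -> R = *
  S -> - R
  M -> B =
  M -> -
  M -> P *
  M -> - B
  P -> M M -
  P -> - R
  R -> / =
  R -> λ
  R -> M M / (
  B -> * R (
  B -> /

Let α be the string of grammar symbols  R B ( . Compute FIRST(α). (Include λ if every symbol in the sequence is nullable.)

{ *, -, / }

Add FIRST(R)\{λ} = { *, -, / }; R is nullable, continue.
Add FIRST(B) = { *, / }; B is not nullable, stop.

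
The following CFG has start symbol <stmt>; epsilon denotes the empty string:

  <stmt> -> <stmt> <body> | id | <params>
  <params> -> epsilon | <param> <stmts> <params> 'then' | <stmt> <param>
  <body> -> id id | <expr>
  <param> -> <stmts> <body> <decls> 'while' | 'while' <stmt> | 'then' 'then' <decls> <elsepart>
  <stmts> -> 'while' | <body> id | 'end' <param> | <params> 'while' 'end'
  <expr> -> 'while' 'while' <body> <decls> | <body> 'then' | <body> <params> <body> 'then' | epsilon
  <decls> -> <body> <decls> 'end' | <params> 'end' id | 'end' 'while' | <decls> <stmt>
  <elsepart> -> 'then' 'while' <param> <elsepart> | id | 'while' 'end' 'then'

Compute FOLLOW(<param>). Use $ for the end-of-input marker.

In <params> -> <param> <stmts> <params> 'then': add FIRST(<stmts> <params> 'then') = { 'end', 'then', 'while', id }.
In <params> -> <stmt> <param>: <param> is at the end, add FOLLOW(<params>) = { $, 'end', 'then', 'while', id }.
In <stmts> -> 'end' <param>: <param> is at the end, add FOLLOW(<stmts>) = { 'end', 'then', 'while', id }.
In <elsepart> -> 'then' 'while' <param> <elsepart>: add FIRST(<elsepart>) = { 'then', 'while', id }.
Union: FOLLOW(<param>) = { $, 'end', 'then', 'while', id }.

{ $, 'end', 'then', 'while', id }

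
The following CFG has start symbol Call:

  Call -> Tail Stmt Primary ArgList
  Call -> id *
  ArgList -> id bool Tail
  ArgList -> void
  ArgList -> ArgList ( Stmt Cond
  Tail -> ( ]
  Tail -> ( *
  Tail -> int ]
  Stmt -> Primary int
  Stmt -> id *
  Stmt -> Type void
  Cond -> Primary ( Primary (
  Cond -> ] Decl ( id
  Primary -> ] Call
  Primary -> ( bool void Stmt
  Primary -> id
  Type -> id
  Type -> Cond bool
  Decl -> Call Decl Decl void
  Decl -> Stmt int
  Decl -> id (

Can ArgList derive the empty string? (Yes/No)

No nonterminal in this grammar is nullable.
No production of ArgList has an RHS whose symbols are all nullable, so ArgList is not nullable.

No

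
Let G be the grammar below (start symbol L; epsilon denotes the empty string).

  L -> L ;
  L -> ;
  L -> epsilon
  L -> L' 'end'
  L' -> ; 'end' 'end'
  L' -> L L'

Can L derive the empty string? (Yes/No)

Yes

L has an epsilon-production, so L ⇒ epsilon.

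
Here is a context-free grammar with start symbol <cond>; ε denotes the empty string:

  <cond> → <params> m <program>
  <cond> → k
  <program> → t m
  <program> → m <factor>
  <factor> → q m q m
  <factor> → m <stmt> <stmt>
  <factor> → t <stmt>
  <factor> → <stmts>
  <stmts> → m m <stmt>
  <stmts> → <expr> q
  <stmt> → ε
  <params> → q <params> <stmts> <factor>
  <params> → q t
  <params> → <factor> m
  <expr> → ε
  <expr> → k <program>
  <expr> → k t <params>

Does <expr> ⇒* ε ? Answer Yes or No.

<expr> has an ε-production, so <expr> ⇒ ε.

Yes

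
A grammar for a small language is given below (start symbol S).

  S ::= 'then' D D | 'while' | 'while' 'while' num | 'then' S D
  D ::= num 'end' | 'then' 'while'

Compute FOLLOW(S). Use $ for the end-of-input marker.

S is the start symbol, so $ ∈ FOLLOW(S).
In S ::= 'then' S D: add FIRST(D) = { 'then', num }.
Union: FOLLOW(S) = { $, 'then', num }.

{ $, 'then', num }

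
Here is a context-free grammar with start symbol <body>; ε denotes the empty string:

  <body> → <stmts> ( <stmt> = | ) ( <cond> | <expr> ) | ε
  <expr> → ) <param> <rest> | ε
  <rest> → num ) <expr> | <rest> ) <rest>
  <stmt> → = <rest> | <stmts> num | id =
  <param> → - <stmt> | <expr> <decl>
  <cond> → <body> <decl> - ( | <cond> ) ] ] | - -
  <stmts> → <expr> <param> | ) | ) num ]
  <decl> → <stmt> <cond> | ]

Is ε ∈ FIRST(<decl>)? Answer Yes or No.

Nullable nonterminals: <body>, <expr>.
No production of <decl> has an RHS whose symbols are all nullable, so <decl> is not nullable.

No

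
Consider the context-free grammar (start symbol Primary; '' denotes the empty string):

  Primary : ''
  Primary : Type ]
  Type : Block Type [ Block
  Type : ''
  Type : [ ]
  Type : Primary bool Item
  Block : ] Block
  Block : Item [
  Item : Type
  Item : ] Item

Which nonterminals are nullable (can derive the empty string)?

{ Item, Primary, Type }

Directly nullable (have an ''-production): Primary, Type.
Item : Type with every symbol nullable, so Item is nullable.
No other nonterminal has a production whose RHS symbols are all nullable.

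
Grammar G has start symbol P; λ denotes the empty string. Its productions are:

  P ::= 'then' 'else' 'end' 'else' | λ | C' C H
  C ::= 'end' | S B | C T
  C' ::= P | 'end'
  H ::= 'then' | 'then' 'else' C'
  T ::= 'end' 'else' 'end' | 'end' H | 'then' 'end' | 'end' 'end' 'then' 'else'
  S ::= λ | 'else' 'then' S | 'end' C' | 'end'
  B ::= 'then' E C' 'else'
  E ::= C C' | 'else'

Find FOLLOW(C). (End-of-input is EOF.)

{ 'else', 'end', 'then' }

In P ::= C' C H: add FIRST(H) = { 'then' }.
In C ::= C T: add FIRST(T) = { 'end', 'then' }.
In E ::= C C': add FIRST(C')\{λ} = { 'else', 'end', 'then' }.
  Since C' is nullable, also add FOLLOW(E) = { 'else', 'end', 'then' }.
Union: FOLLOW(C) = { 'else', 'end', 'then' }.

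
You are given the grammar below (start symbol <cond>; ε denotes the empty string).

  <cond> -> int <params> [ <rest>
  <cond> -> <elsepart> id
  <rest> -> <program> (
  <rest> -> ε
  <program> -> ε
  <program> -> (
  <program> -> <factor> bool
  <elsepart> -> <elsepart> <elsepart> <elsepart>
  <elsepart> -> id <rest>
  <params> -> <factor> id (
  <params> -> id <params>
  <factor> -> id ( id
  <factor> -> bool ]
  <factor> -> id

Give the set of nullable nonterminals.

Directly nullable (have an ε-production): <rest>, <program>.
No other nonterminal has a production whose RHS symbols are all nullable.

{ <program>, <rest> }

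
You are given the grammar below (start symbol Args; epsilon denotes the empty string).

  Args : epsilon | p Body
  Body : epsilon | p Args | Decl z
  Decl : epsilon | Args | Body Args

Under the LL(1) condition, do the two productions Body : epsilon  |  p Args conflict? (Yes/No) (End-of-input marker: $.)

FIRST(epsilon) = { epsilon } and FIRST(p Args) = { p }.
The first alternative is nullable and FOLLOW(Body) = { $, p, z } shares p with FIRST of the second — conflict.

Yes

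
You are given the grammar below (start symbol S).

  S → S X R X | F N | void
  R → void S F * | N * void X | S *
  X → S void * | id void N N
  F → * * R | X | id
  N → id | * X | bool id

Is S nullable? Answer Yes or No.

No

No nonterminal in this grammar is nullable.
No production of S has an RHS whose symbols are all nullable, so S is not nullable.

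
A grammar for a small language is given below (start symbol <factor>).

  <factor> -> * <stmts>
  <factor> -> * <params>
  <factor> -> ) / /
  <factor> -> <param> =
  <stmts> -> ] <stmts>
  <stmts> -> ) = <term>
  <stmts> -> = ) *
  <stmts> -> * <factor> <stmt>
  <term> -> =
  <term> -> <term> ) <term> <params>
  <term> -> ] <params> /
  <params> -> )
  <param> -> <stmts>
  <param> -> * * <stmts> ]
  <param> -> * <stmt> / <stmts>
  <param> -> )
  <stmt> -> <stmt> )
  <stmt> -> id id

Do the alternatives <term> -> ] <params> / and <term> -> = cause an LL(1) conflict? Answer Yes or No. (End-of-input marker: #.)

No

FIRST(] <params> /) = { ] } and FIRST(=) = { = }.
The FIRST sets are disjoint and neither alternative is nullable — no conflict.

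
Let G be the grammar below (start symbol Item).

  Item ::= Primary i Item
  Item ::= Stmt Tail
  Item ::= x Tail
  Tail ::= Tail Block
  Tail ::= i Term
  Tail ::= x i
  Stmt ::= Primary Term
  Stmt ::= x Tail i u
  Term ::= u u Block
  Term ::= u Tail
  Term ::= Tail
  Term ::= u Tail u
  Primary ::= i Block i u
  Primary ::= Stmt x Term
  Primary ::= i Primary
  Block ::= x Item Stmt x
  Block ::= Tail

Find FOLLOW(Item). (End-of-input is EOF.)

Item is the start symbol, so EOF ∈ FOLLOW(Item).
In Item ::= Primary i Item: Item is at the end, add FOLLOW(Item) = { EOF, i, x }.
In Block ::= x Item Stmt x: add FIRST(Stmt x) = { i, x }.
Union: FOLLOW(Item) = { EOF, i, x }.

{ EOF, i, x }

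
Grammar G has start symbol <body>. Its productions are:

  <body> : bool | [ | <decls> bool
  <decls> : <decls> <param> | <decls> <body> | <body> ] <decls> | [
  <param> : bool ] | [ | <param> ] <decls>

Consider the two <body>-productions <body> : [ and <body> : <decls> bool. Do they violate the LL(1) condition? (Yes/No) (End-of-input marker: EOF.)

FIRST([) = { [ } and FIRST(<decls> bool) = { [, bool }.
Both contain [, so the two alternatives are not disjoint — LL(1) conflict.

Yes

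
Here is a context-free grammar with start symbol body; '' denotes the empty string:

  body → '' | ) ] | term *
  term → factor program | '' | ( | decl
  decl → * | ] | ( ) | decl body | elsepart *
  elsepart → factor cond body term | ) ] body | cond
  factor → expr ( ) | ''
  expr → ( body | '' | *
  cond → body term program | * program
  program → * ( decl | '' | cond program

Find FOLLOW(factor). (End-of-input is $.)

{ (, ), *, ] }

In term → factor program: add FIRST(program)\{''} = { (, ), *, ] }.
  Since program is nullable, also add FOLLOW(term) = { (, ), *, ] }.
In elsepart → factor cond body term: add FIRST(cond body term)\{''} = { (, ), *, ] }.
  Since cond body term is nullable, also add FOLLOW(elsepart) = { * }.
Union: FOLLOW(factor) = { (, ), *, ] }.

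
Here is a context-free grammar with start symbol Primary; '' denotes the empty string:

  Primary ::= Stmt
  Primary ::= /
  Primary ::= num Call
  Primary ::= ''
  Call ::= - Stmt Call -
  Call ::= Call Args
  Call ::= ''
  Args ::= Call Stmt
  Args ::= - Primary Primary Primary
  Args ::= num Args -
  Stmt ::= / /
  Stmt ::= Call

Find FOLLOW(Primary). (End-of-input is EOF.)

Primary is the start symbol, so EOF ∈ FOLLOW(Primary).
In Args ::= - Primary Primary Primary: add FIRST(Primary Primary)\{''} = { -, /, num }.
  Since Primary Primary is nullable, also add FOLLOW(Args) = { EOF, -, /, num }.
In Args ::= - Primary Primary Primary: add FIRST(Primary)\{''} = { -, /, num }.
  Since Primary is nullable, also add FOLLOW(Args) = { EOF, -, /, num }.
In Args ::= - Primary Primary Primary: Primary is at the end, add FOLLOW(Args) = { EOF, -, /, num }.
Union: FOLLOW(Primary) = { EOF, -, /, num }.

{ EOF, -, /, num }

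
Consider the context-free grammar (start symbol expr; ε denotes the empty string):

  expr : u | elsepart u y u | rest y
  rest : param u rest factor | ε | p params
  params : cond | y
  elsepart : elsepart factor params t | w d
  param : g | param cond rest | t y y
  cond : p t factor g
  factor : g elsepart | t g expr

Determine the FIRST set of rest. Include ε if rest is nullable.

{ g, p, t, ε }

From rest : param u rest factor: add FIRST(param) = { g, t }.
rest : ε contributes ε.
rest : p params contributes {p}.
Union: FIRST(rest) = { g, p, t, ε }.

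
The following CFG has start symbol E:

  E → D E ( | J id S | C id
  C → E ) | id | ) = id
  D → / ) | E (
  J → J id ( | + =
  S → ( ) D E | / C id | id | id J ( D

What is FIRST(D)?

D → / ) contributes {/}.
From D → E (: add FIRST(E) = { ), +, /, id }.
Union: FIRST(D) = { ), +, /, id }.

{ ), +, /, id }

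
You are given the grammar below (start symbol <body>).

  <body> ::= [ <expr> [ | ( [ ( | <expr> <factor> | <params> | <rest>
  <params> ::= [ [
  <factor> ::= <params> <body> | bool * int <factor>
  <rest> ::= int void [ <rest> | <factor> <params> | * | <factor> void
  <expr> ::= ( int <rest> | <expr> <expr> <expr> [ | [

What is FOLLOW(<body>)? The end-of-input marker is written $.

{ $, [, void }

<body> is the start symbol, so $ ∈ FOLLOW(<body>).
In <factor> ::= <params> <body>: <body> is at the end, add FOLLOW(<factor>) = { $, [, void }.
Union: FOLLOW(<body>) = { $, [, void }.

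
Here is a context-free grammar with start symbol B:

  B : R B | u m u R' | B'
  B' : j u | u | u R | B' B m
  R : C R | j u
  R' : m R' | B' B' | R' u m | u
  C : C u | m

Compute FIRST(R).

{ j, m }

From R : C R: add FIRST(C) = { m }.
R : j u contributes {j}.
Union: FIRST(R) = { j, m }.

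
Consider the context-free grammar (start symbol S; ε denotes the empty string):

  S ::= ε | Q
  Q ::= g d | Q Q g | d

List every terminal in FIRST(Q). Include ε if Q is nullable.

{ d, g }

Q ::= g d contributes {g}.
From Q ::= Q Q g: add FIRST(Q) = { d, g }.
Q ::= d contributes {d}.
Union: FIRST(Q) = { d, g }.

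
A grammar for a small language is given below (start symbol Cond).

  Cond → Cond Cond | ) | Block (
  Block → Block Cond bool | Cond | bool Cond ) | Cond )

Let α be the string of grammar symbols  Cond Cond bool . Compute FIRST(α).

{ ), bool }

Add FIRST(Cond) = { ), bool }; Cond is not nullable, stop.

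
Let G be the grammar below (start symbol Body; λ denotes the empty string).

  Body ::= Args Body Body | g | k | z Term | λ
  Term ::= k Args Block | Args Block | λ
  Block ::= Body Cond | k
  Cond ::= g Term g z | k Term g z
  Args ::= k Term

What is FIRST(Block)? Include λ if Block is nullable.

From Block ::= Body Cond: Body nullable, take FIRST(Body) ∪ FIRST(Cond) = { g, k, z }.
Block ::= k contributes {k}.
Union: FIRST(Block) = { g, k, z }.

{ g, k, z }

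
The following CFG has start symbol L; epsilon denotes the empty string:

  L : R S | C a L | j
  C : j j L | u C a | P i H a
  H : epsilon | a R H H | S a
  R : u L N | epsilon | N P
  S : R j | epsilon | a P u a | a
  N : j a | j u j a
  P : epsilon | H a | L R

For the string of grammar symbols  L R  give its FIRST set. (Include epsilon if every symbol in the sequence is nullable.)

Add FIRST(L)\{epsilon} = { a, i, j, u }; L is nullable, continue.
Add FIRST(R)\{epsilon} = { j, u }; R is nullable, continue.
Every symbol is nullable, so include epsilon.

{ a, i, j, u, epsilon }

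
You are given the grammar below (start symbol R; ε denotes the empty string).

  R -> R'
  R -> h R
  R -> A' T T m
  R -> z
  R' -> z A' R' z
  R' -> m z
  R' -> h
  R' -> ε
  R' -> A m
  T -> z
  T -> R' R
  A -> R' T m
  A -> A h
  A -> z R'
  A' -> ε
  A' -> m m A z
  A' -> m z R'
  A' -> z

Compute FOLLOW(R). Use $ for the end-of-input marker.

{ $, h, m, z }

R is the start symbol, so $ ∈ FOLLOW(R).
In R -> h R: R is at the end, add FOLLOW(R) = { $, h, m, z }.
In T -> R' R: R is at the end, add FOLLOW(T) = { h, m, z }.
Union: FOLLOW(R) = { $, h, m, z }.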